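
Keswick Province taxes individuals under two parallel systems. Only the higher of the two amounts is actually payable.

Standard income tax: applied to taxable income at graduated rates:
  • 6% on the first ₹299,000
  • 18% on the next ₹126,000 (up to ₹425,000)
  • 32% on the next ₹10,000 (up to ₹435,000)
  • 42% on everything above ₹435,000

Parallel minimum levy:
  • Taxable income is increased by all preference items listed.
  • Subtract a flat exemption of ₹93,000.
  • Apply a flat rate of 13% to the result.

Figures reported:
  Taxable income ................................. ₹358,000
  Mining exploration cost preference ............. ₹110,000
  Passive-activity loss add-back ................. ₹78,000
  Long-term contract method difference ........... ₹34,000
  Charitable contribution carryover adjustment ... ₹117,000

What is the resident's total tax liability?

Parallel minimum levy:
  Adjusted income: ₹358,000 + ₹110,000 + ₹78,000 + ₹34,000 + ₹117,000 = ₹697,000
  Less exemption ₹93,000 → base ₹604,000
  ₹604,000 × 13% = ₹78,520

Standard income tax:
  ₹299,000 × 6% = ₹17,940
  ₹59,000 × 18% = ₹10,620
  → ₹28,560

₹78,520 > ₹28,560, so the parallel minimum levy is the binding amount.

₹78,520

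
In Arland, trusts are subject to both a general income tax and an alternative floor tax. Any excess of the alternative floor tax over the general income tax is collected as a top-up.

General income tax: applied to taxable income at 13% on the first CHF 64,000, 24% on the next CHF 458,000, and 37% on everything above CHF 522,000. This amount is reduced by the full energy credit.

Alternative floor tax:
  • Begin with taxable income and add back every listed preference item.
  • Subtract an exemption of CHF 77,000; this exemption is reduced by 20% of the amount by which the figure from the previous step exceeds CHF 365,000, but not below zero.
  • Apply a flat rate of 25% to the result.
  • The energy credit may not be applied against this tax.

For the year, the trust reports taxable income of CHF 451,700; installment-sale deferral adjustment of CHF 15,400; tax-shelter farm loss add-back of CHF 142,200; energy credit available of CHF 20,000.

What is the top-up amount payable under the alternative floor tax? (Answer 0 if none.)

General income tax:
  CHF 64,000 × 13% = CHF 8,320
  CHF 387,700 × 24% = CHF 93,048
  → CHF 101,368
  Less energy credit CHF 20,000 → CHF 81,368

Alternative floor tax:
  Adjusted income: CHF 451,700 + CHF 15,400 + CHF 142,200 = CHF 609,300
  Exemption: CHF 77,000 − 20% × (CHF 609,300 − CHF 365,000) = CHF 77,000 − CHF 48,860 = CHF 28,140
  Base: CHF 609,300 − CHF 28,140 = CHF 581,160
  CHF 581,160 × 25% = CHF 145,290

Excess of alternative floor tax over general income tax: CHF 145,290 − CHF 81,368 = CHF 63,922.

CHF 63,922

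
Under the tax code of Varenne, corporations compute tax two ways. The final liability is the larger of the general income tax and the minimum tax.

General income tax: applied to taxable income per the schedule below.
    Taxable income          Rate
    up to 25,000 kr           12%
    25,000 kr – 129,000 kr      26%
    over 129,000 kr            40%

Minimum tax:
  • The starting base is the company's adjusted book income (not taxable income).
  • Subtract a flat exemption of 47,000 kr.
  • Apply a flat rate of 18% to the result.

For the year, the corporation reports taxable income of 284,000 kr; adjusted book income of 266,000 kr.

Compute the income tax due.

92,040 kr

General income tax:
  25,000 kr × 12% = 3,000 kr
  104,000 kr × 26% = 27,040 kr
  155,000 kr × 40% = 62,000 kr
  → 92,040 kr

Minimum tax:
  Base (adjusted book income): 266,000 kr
  Less exemption 47,000 kr → base 219,000 kr
  219,000 kr × 18% = 39,420 kr

92,040 kr > 39,420 kr, so the general income tax governs.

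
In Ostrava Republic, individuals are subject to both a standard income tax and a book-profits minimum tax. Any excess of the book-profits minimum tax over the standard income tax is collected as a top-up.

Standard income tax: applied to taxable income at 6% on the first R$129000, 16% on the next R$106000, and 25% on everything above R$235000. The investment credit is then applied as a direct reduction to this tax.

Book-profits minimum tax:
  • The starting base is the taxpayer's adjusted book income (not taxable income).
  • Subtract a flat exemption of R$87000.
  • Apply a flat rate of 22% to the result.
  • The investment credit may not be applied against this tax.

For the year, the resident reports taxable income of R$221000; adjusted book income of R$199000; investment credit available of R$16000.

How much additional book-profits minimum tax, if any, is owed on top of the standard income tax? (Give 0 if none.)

Standard income tax:
  R$129000 × 6% = R$7740
  R$92000 × 16% = R$14720
  → R$22460
  Less investment credit R$16000 → R$6460

Book-profits minimum tax:
  Base (adjusted book income): R$199000
  Less exemption R$87000 → base R$112000
  R$112000 × 22% = R$24640

Excess of book-profits minimum tax over standard income tax: R$24640 − R$6460 = R$18180.

R$18180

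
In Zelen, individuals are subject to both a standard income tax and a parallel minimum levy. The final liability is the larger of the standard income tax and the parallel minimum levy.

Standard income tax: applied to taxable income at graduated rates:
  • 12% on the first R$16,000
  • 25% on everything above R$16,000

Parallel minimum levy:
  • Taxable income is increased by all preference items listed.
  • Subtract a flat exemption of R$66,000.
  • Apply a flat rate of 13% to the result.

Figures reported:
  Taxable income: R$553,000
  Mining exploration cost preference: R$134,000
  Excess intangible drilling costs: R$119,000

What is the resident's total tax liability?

Standard income tax:
  R$16,000 × 12% = R$1,920
  R$537,000 × 25% = R$134,250
  → R$136,170

Parallel minimum levy:
  Adjusted income: R$553,000 + R$134,000 + R$119,000 = R$806,000
  Less exemption R$66,000 → base R$740,000
  R$740,000 × 13% = R$96,200

R$136,170 > R$96,200, so the standard income tax governs.

R$136,170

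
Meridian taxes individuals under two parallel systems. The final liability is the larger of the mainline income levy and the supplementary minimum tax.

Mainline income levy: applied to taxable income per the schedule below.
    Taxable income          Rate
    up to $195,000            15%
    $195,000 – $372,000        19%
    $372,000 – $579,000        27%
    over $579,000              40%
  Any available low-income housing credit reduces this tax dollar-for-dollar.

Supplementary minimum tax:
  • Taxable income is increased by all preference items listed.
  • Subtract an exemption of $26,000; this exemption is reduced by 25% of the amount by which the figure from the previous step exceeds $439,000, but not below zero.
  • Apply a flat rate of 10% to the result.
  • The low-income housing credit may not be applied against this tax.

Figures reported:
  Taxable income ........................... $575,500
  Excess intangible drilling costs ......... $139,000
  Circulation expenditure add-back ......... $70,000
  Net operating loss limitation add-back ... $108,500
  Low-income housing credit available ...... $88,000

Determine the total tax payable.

Mainline income levy:
  $195,000 × 15% = $29,250
  $177,000 × 19% = $33,630
  $203,500 × 27% = $54,945
  → $117,825
  Less low-income housing credit $88,000 → $29,825

Supplementary minimum tax:
  Adjusted income: $575,500 + $139,000 + $70,000 + $108,500 = $893,000
  Exemption: 25% × ($893,000 − $439,000) = $113,500 ≥ $26,000, so the exemption is fully phased out
  Base: $893,000 − $0 = $893,000
  $893,000 × 10% = $89,300

$89,300 > $29,825, so the supplementary minimum tax is the binding amount.

$89,300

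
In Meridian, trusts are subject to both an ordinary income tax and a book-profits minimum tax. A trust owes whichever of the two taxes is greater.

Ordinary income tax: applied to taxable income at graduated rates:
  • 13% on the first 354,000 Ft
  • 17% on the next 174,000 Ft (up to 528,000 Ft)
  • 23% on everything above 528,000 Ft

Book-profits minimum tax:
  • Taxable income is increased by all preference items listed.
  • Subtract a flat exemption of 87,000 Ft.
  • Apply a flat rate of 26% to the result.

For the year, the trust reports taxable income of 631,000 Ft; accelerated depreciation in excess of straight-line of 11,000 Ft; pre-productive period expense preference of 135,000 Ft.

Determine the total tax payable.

179,400 Ft

Book-profits minimum tax:
  Adjusted income: 631,000 Ft + 11,000 Ft + 135,000 Ft = 777,000 Ft
  Less exemption 87,000 Ft → base 690,000 Ft
  690,000 Ft × 26% = 179,400 Ft

Ordinary income tax:
  354,000 Ft × 13% = 46,020 Ft
  174,000 Ft × 17% = 29,580 Ft
  103,000 Ft × 23% = 23,690 Ft
  → 99,290 Ft

179,400 Ft > 99,290 Ft, so the book-profits minimum tax is the binding amount.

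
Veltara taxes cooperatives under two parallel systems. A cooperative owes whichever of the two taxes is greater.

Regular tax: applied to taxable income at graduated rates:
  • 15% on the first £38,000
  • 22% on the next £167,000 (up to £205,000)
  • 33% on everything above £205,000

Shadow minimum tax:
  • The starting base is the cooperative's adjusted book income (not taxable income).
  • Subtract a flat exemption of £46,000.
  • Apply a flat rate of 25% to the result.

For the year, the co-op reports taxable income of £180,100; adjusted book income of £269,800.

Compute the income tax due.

£55,950

Regular tax:
  £38,000 × 15% = £5,700
  £142,100 × 22% = £31,262
  → £36,962

Shadow minimum tax:
  Base (adjusted book income): £269,800
  Less exemption £46,000 → base £223,800
  £223,800 × 25% = £55,950

£55,950 > £36,962, so the shadow minimum tax is the binding amount.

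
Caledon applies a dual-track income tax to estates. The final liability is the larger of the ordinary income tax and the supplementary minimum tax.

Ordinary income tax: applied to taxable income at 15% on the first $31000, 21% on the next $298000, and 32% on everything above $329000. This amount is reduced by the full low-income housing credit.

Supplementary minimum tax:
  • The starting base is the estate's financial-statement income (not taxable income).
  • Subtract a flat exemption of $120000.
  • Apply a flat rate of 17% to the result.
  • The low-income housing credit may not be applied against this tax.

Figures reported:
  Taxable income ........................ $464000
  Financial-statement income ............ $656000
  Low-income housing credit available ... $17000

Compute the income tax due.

$93430

Supplementary minimum tax:
  Base (financial-statement income): $656000
  Less exemption $120000 → base $536000
  $536000 × 17% = $91120

Ordinary income tax:
  $31000 × 15% = $4650
  $298000 × 21% = $62580
  $135000 × 32% = $43200
  → $110430
  Less low-income housing credit $17000 → $93430

$93430 > $91120, so the ordinary income tax governs.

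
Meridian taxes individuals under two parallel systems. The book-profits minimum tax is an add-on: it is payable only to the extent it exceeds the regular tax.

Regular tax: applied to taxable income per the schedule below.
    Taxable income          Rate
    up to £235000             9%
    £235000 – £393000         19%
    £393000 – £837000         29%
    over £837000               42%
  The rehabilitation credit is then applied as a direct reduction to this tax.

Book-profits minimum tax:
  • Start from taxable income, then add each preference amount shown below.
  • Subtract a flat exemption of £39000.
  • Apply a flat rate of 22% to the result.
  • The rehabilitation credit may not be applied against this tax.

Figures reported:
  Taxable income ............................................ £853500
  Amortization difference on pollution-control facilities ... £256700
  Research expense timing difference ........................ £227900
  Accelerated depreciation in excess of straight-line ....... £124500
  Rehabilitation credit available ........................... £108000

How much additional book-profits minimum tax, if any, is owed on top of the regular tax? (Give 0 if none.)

Regular tax:
  £235000 × 9% = £21150
  £158000 × 19% = £30020
  £444000 × 29% = £128760
  £16500 × 42% = £6930
  → £186860
  Less rehabilitation credit £108000 → £78860

Book-profits minimum tax:
  Adjusted income: £853500 + £256700 + £227900 + £124500 = £1462600
  Less exemption £39000 → base £1423600
  £1423600 × 22% = £313192

Excess of book-profits minimum tax over regular tax: £313192 − £78860 = £234332.

£234332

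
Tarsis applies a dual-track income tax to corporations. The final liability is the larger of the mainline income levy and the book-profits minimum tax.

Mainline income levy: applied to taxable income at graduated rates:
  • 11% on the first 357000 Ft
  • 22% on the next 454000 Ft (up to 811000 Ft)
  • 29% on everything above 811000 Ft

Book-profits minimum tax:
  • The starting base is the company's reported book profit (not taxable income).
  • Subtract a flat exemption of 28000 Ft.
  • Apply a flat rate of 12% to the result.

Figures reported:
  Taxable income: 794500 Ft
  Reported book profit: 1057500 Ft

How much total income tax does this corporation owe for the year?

Book-profits minimum tax:
  Base (reported book profit): 1057500 Ft
  Less exemption 28000 Ft → base 1029500 Ft
  1029500 Ft × 12% = 123540 Ft

Mainline income levy:
  357000 Ft × 11% = 39270 Ft
  437500 Ft × 22% = 96250 Ft
  → 135520 Ft

135520 Ft > 123540 Ft, so the mainline income levy governs.

135520 Ft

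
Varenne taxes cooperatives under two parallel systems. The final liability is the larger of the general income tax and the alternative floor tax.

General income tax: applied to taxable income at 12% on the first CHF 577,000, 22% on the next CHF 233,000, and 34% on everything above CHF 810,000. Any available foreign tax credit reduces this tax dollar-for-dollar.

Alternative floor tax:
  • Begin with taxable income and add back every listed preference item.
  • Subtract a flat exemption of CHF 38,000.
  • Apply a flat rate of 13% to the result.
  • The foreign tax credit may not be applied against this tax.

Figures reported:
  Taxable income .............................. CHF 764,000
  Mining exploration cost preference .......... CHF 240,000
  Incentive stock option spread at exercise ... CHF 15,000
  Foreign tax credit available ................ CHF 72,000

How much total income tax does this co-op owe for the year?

CHF 127,530

Alternative floor tax:
  Adjusted income: CHF 764,000 + CHF 240,000 + CHF 15,000 = CHF 1,019,000
  Less exemption CHF 38,000 → base CHF 981,000
  CHF 981,000 × 13% = CHF 127,530

General income tax:
  CHF 577,000 × 12% = CHF 69,240
  CHF 187,000 × 22% = CHF 41,140
  → CHF 110,380
  Less foreign tax credit CHF 72,000 → CHF 38,380

CHF 127,530 > CHF 38,380, so the alternative floor tax is the binding amount.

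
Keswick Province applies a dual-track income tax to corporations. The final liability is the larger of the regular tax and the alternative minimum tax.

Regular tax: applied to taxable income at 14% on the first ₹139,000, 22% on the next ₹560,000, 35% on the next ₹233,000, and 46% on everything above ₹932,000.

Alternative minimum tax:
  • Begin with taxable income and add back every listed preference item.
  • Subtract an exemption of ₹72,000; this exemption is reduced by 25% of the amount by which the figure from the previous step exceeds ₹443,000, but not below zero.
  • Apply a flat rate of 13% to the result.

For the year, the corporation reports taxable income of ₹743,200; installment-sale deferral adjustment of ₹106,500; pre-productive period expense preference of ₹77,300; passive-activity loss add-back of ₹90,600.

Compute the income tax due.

Alternative minimum tax:
  Adjusted income: ₹743,200 + ₹106,500 + ₹77,300 + ₹90,600 = ₹1,017,600
  Exemption: 25% × (₹1,017,600 − ₹443,000) = ₹143,650 ≥ ₹72,000, so the exemption is fully phased out
  Base: ₹1,017,600 − ₹0 = ₹1,017,600
  ₹1,017,600 × 13% = ₹132,288

Regular tax:
  ₹139,000 × 14% = ₹19,460
  ₹560,000 × 22% = ₹123,200
  ₹44,200 × 35% = ₹15,470
  → ₹158,130

₹158,130 > ₹132,288, so the regular tax governs.

₹158,130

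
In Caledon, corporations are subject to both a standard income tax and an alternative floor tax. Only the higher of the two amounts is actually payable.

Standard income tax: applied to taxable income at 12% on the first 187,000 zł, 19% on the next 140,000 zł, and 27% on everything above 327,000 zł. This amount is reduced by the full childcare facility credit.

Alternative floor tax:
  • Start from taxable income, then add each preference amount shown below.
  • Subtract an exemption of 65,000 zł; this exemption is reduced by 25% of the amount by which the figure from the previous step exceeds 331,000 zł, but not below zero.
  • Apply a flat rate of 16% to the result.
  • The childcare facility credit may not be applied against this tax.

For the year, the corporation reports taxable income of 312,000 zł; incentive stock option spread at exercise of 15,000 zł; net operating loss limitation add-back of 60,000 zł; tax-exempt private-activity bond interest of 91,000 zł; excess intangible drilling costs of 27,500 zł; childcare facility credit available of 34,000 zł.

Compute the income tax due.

77,460 zł

Alternative floor tax:
  Adjusted income: 312,000 zł + 15,000 zł + 60,000 zł + 91,000 zł + 27,500 zł = 505,500 zł
  Exemption: 65,000 zł − 25% × (505,500 zł − 331,000 zł) = 65,000 zł − 43,625 zł = 21,375 zł
  Base: 505,500 zł − 21,375 zł = 484,125 zł
  484,125 zł × 16% = 77,460 zł

Standard income tax:
  187,000 zł × 12% = 22,440 zł
  125,000 zł × 19% = 23,750 zł
  → 46,190 zł
  Less childcare facility credit 34,000 zł → 12,190 zł

77,460 zł > 12,190 zł, so the alternative floor tax is the binding amount.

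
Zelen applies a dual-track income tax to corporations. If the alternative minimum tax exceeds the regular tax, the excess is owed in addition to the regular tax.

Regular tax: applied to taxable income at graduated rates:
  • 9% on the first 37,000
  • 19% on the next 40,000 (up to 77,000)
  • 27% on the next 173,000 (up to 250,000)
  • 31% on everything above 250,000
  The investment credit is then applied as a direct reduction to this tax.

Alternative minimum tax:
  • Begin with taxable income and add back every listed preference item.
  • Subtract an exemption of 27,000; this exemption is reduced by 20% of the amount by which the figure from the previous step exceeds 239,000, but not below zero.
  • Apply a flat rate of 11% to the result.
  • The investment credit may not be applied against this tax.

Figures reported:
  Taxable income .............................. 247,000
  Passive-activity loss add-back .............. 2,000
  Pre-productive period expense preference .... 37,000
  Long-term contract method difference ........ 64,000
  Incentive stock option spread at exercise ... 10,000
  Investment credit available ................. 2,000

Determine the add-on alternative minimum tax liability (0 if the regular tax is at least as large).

Regular tax:
  37,000 × 9% = 3,330
  40,000 × 19% = 7,600
  170,000 × 27% = 45,900
  → 56,830
  Less investment credit 2,000 → 54,830

Alternative minimum tax:
  Adjusted income: 247,000 + 2,000 + 37,000 + 64,000 + 10,000 = 360,000
  Exemption: 27,000 − 20% × (360,000 − 239,000) = 27,000 − 24,200 = 2,800
  Base: 360,000 − 2,800 = 357,200
  357,200 × 11% = 39,292

39,292 ≤ 54,830, so no add-on is due.

0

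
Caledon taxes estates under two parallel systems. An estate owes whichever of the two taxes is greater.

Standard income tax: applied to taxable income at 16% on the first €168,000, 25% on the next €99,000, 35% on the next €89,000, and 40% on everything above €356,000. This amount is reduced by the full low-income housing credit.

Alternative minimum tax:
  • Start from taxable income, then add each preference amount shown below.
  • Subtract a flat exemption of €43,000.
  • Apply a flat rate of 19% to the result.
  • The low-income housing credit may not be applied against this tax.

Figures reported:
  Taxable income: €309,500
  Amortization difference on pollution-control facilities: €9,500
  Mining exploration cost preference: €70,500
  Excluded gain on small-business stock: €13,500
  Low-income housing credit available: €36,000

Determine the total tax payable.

€68,400

Standard income tax:
  €168,000 × 16% = €26,880
  €99,000 × 25% = €24,750
  €42,500 × 35% = €14,875
  → €66,505
  Less low-income housing credit €36,000 → €30,505

Alternative minimum tax:
  Adjusted income: €309,500 + €9,500 + €70,500 + €13,500 = €403,000
  Less exemption €43,000 → base €360,000
  €360,000 × 19% = €68,400

€68,400 > €30,505, so the alternative minimum tax is the binding amount.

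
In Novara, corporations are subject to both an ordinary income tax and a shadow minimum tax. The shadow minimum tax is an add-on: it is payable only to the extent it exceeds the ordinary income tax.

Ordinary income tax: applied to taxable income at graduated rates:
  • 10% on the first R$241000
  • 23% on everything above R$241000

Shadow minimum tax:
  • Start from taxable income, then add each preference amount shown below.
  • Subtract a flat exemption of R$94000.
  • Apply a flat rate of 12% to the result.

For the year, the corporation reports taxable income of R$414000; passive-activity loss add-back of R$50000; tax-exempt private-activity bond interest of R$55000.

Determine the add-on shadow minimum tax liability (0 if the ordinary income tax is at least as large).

Shadow minimum tax:
  Adjusted income: R$414000 + R$50000 + R$55000 = R$519000
  Less exemption R$94000 → base R$425000
  R$425000 × 12% = R$51000

Ordinary income tax:
  R$241000 × 10% = R$24100
  R$173000 × 23% = R$39790
  → R$63890

R$51000 ≤ R$63890, so no add-on is due.

R$0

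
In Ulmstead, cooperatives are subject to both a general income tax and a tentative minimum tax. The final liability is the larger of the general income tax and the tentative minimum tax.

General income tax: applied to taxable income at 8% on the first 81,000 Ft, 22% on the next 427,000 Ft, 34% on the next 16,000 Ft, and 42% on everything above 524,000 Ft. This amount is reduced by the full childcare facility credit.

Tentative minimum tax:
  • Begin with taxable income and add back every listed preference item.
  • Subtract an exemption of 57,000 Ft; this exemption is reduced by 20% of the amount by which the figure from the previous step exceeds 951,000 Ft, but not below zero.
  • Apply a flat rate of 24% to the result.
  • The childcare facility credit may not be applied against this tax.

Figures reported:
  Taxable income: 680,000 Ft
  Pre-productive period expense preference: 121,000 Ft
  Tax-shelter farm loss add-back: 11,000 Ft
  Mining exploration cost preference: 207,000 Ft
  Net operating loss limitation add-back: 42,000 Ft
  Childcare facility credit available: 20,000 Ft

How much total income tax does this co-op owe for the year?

246,240 Ft

General income tax:
  81,000 Ft × 8% = 6,480 Ft
  427,000 Ft × 22% = 93,940 Ft
  16,000 Ft × 34% = 5,440 Ft
  156,000 Ft × 42% = 65,520 Ft
  → 171,380 Ft
  Less childcare facility credit 20,000 Ft → 151,380 Ft

Tentative minimum tax:
  Adjusted income: 680,000 Ft + 121,000 Ft + 11,000 Ft + 207,000 Ft + 42,000 Ft = 1,061,000 Ft
  Exemption: 57,000 Ft − 20% × (1,061,000 Ft − 951,000 Ft) = 57,000 Ft − 22,000 Ft = 35,000 Ft
  Base: 1,061,000 Ft − 35,000 Ft = 1,026,000 Ft
  1,026,000 Ft × 24% = 246,240 Ft

246,240 Ft > 151,380 Ft, so the tentative minimum tax is the binding amount.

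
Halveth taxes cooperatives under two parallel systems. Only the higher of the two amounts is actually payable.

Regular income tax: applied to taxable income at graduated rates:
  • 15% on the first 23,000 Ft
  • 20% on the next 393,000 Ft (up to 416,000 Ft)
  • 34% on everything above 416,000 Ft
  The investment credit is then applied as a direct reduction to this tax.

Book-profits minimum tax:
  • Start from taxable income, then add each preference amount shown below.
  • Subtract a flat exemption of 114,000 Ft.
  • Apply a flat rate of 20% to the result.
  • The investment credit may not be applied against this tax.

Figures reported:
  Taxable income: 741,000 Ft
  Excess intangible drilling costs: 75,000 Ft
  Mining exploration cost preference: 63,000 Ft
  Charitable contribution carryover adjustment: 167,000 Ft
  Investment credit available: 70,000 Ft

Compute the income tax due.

Regular income tax:
  23,000 Ft × 15% = 3,450 Ft
  393,000 Ft × 20% = 78,600 Ft
  325,000 Ft × 34% = 110,500 Ft
  → 192,550 Ft
  Less investment credit 70,000 Ft → 122,550 Ft

Book-profits minimum tax:
  Adjusted income: 741,000 Ft + 75,000 Ft + 63,000 Ft + 167,000 Ft = 1,046,000 Ft
  Less exemption 114,000 Ft → base 932,000 Ft
  932,000 Ft × 20% = 186,400 Ft

186,400 Ft > 122,550 Ft, so the book-profits minimum tax is the binding amount.

186,400 Ft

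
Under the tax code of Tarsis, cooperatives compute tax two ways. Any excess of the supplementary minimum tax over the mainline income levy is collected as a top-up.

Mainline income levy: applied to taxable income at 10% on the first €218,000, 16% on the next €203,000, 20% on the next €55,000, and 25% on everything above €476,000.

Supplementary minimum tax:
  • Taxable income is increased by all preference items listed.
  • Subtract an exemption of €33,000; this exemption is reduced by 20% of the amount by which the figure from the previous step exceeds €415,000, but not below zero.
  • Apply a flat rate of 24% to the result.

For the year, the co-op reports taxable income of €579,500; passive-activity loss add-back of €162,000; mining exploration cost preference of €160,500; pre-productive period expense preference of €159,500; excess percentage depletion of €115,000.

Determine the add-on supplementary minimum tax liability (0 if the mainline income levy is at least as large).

Mainline income levy:
  €218,000 × 10% = €21,800
  €203,000 × 16% = €32,480
  €55,000 × 20% = €11,000
  €103,500 × 25% = €25,875
  → €91,155

Supplementary minimum tax:
  Adjusted income: €579,500 + €162,000 + €160,500 + €159,500 + €115,000 = €1,176,500
  Exemption: 20% × (€1,176,500 − €415,000) = €152,300 ≥ €33,000, so the exemption is fully phased out
  Base: €1,176,500 − €0 = €1,176,500
  €1,176,500 × 24% = €282,360

Excess of supplementary minimum tax over mainline income levy: €282,360 − €91,155 = €191,205.

€191,205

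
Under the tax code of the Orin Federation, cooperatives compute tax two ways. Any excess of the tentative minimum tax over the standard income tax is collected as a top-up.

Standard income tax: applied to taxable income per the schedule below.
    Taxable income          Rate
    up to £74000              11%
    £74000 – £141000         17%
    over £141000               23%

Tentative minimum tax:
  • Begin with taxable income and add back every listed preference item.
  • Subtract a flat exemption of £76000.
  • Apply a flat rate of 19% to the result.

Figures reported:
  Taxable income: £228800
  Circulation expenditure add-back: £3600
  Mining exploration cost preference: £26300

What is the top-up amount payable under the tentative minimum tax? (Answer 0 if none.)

£0

Tentative minimum tax:
  Adjusted income: £228800 + £3600 + £26300 = £258700
  Less exemption £76000 → base £182700
  £182700 × 19% = £34713

Standard income tax:
  £74000 × 11% = £8140
  £67000 × 17% = £11390
  £87800 × 23% = £20194
  → £39724

£34713 ≤ £39724, so no add-on is due.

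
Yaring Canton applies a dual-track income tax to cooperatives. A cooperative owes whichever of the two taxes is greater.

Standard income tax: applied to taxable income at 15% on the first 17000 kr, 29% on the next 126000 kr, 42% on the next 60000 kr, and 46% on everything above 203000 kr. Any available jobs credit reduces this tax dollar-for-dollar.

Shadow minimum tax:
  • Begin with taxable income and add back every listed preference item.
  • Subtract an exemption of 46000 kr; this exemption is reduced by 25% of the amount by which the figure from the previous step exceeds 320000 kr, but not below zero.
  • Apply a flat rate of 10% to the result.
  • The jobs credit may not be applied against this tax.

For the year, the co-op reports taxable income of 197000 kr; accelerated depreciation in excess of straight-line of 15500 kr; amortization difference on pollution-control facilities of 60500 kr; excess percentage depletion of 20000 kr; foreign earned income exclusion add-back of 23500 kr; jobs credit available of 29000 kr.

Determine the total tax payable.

32770 kr

Shadow minimum tax:
  Adjusted income: 197000 kr + 15500 kr + 60500 kr + 20000 kr + 23500 kr = 316500 kr
  Exemption: 316500 kr ≤ 320000 kr, so full 46000 kr applies
  Base: 316500 kr − 46000 kr = 270500 kr
  270500 kr × 10% = 27050 kr

Standard income tax:
  17000 kr × 15% = 2550 kr
  126000 kr × 29% = 36540 kr
  54000 kr × 42% = 22680 kr
  → 61770 kr
  Less jobs credit 29000 kr → 32770 kr

32770 kr > 27050 kr, so the standard income tax governs.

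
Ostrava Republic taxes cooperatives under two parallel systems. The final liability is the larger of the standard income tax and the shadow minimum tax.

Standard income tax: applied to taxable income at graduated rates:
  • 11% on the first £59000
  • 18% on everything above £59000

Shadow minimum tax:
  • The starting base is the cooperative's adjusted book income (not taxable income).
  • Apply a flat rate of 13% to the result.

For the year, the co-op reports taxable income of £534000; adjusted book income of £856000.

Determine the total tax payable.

Shadow minimum tax:
  Base (adjusted book income): £856000
  £856000 × 13% = £111280

Standard income tax:
  £59000 × 11% = £6490
  £475000 × 18% = £85500
  → £91990

£111280 > £91990, so the shadow minimum tax is the binding amount.

£111280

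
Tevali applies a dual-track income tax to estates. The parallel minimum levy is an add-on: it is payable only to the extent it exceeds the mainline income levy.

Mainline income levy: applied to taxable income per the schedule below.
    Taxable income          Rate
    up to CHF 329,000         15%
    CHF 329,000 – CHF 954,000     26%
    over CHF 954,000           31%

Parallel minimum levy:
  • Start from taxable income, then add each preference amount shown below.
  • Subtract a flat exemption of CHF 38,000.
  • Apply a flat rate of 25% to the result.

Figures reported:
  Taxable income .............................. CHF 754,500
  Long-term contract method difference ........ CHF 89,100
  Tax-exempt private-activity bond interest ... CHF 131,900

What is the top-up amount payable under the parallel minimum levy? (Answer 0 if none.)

CHF 74,395

Parallel minimum levy:
  Adjusted income: CHF 754,500 + CHF 89,100 + CHF 131,900 = CHF 975,500
  Less exemption CHF 38,000 → base CHF 937,500
  CHF 937,500 × 25% = CHF 234,375

Mainline income levy:
  CHF 329,000 × 15% = CHF 49,350
  CHF 425,500 × 26% = CHF 110,630
  → CHF 159,980

Excess of parallel minimum levy over mainline income levy: CHF 234,375 − CHF 159,980 = CHF 74,395.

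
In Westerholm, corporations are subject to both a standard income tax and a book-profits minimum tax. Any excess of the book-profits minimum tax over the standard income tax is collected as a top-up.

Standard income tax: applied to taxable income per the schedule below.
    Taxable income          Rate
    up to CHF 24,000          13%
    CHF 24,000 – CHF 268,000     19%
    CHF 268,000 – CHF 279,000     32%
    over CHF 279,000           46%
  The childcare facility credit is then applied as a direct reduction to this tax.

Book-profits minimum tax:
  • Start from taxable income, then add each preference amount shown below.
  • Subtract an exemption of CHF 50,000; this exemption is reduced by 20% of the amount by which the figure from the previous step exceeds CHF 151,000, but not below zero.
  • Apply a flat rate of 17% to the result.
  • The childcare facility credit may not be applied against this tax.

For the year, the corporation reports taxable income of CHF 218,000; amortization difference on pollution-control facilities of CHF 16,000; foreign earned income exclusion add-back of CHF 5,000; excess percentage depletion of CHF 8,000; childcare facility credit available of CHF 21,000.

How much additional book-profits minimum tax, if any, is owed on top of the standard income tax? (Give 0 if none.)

CHF 17,774

Standard income tax:
  CHF 24,000 × 13% = CHF 3,120
  CHF 194,000 × 19% = CHF 36,860
  → CHF 39,980
  Less childcare facility credit CHF 21,000 → CHF 18,980

Book-profits minimum tax:
  Adjusted income: CHF 218,000 + CHF 16,000 + CHF 5,000 + CHF 8,000 = CHF 247,000
  Exemption: CHF 50,000 − 20% × (CHF 247,000 − CHF 151,000) = CHF 50,000 − CHF 19,200 = CHF 30,800
  Base: CHF 247,000 − CHF 30,800 = CHF 216,200
  CHF 216,200 × 17% = CHF 36,754

Excess of book-profits minimum tax over standard income tax: CHF 36,754 − CHF 18,980 = CHF 17,774.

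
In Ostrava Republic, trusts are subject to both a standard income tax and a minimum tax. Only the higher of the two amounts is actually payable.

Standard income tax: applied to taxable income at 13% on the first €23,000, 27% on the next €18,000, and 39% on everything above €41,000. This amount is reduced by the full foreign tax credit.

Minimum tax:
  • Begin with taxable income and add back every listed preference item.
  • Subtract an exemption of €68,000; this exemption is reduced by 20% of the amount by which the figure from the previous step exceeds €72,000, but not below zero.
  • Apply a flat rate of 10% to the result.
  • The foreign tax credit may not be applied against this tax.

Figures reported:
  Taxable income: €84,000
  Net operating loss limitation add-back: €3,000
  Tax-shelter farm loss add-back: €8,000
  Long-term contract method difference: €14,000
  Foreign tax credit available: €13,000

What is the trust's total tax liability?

€11,620

Standard income tax:
  €23,000 × 13% = €2,990
  €18,000 × 27% = €4,860
  €43,000 × 39% = €16,770
  → €24,620
  Less foreign tax credit €13,000 → €11,620

Minimum tax:
  Adjusted income: €84,000 + €3,000 + €8,000 + €14,000 = €109,000
  Exemption: €68,000 − 20% × (€109,000 − €72,000) = €68,000 − €7,400 = €60,600
  Base: €109,000 − €60,600 = €48,400
  €48,400 × 10% = €4,840

€11,620 > €4,840, so the standard income tax governs.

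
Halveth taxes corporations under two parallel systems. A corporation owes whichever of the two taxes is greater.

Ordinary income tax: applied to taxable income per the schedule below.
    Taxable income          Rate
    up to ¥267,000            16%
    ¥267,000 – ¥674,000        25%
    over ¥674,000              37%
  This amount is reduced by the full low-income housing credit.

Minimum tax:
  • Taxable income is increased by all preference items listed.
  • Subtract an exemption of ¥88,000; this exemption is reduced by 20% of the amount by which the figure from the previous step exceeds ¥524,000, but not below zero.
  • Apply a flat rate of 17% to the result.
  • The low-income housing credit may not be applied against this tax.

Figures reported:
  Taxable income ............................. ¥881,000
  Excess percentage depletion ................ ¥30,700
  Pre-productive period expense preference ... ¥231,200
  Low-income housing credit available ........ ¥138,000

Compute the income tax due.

Ordinary income tax:
  ¥267,000 × 16% = ¥42,720
  ¥407,000 × 25% = ¥101,750
  ¥207,000 × 37% = ¥76,590
  → ¥221,060
  Less low-income housing credit ¥138,000 → ¥83,060

Minimum tax:
  Adjusted income: ¥881,000 + ¥30,700 + ¥231,200 = ¥1,142,900
  Exemption: 20% × (¥1,142,900 − ¥524,000) = ¥123,780 ≥ ¥88,000, so the exemption is fully phased out
  Base: ¥1,142,900 − ¥0 = ¥1,142,900
  ¥1,142,900 × 17% = ¥194,293

¥194,293 > ¥83,060, so the minimum tax is the binding amount.

¥194,293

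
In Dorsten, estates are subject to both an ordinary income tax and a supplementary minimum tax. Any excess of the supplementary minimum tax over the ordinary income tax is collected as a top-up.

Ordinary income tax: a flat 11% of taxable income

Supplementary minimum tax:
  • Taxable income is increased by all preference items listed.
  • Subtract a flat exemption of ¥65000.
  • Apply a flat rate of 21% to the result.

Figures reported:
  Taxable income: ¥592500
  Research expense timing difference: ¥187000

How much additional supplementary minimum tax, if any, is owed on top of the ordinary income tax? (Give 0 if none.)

Supplementary minimum tax:
  Adjusted income: ¥592500 + ¥187000 = ¥779500
  Less exemption ¥65000 → base ¥714500
  ¥714500 × 21% = ¥150045

Ordinary income tax:
  ¥592500 × 11% = ¥65175

Excess of supplementary minimum tax over ordinary income tax: ¥150045 − ¥65175 = ¥84870.

¥84870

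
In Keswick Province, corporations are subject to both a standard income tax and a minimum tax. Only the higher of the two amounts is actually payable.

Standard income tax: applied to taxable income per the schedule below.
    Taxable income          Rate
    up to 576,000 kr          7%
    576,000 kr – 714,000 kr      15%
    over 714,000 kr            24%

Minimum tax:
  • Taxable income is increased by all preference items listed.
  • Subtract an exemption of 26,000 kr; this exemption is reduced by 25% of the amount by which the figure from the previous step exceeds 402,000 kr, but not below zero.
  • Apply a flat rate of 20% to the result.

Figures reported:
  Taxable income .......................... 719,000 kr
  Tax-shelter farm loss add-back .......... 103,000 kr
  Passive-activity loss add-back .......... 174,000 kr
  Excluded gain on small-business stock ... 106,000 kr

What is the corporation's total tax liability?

Standard income tax:
  576,000 kr × 7% = 40,320 kr
  138,000 kr × 15% = 20,700 kr
  5,000 kr × 24% = 1,200 kr
  → 62,220 kr

Minimum tax:
  Adjusted income: 719,000 kr + 103,000 kr + 174,000 kr + 106,000 kr = 1,102,000 kr
  Exemption: 25% × (1,102,000 kr − 402,000 kr) = 175,000 kr ≥ 26,000 kr, so the exemption is fully phased out
  Base: 1,102,000 kr − 0 kr = 1,102,000 kr
  1,102,000 kr × 20% = 220,400 kr

220,400 kr > 62,220 kr, so the minimum tax is the binding amount.

220,400 kr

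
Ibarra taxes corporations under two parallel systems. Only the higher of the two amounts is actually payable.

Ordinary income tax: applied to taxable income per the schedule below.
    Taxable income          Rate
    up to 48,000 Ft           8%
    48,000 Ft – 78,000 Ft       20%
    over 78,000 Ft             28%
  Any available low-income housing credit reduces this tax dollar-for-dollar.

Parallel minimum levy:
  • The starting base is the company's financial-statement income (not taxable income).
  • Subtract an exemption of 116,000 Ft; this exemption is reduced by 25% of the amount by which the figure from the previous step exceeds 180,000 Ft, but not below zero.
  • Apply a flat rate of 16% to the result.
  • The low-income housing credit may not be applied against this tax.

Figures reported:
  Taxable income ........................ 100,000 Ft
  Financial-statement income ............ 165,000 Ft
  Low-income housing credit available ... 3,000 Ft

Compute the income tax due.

13,000 Ft

Parallel minimum levy:
  Base (financial-statement income): 165,000 Ft
  Exemption: 165,000 Ft ≤ 180,000 Ft, so full 116,000 Ft applies
  Base: 165,000 Ft − 116,000 Ft = 49,000 Ft
  49,000 Ft × 16% = 7,840 Ft

Ordinary income tax:
  48,000 Ft × 8% = 3,840 Ft
  30,000 Ft × 20% = 6,000 Ft
  22,000 Ft × 28% = 6,160 Ft
  → 16,000 Ft
  Less low-income housing credit 3,000 Ft → 13,000 Ft

13,000 Ft > 7,840 Ft, so the ordinary income tax governs.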